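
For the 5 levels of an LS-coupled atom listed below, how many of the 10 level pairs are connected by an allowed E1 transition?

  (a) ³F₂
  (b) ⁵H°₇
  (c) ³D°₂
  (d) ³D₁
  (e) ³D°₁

(a)–(b): forbidden (ΔS, ΔL, ΔJ).
(a)–(c): allowed.
(a)–(d): forbidden (parity).
(a)–(e): allowed.
(b)–(c): forbidden (parity, ΔS, ΔL, ΔJ).
(b)–(d): forbidden (ΔS, ΔL, ΔJ).
(b)–(e): forbidden (parity, ΔS, ΔL, ΔJ).
(c)–(d): allowed.
(c)–(e): forbidden (parity).
(d)–(e): allowed.
Allowed pairs: 4 of 10.

4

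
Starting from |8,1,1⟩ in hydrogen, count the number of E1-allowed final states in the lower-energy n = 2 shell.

E1 requires Δl = ±1, so l_f ∈ {0, 2}; with 0 ≤ l_f ≤ n_f−1 = 1, the allowed l_f values are {0}.
For l_f = 0: m_f ∈ {m_i−1, m_i, m_i+1} ∩ [−0, 0] = {0} → 1 state.
Total: 1.

1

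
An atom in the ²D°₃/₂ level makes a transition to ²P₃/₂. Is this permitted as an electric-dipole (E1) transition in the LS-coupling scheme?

Parity must change: odd → even — passes.
ΔS = 0: S: 1/2 → 1/2 — passes.
ΔL = 0, ±1 (not L=0↔0): L: 2 → 1, ΔL = -1 — passes.
ΔJ = 0, ±1 (not J=0↔0): J: 3/2 → 3/2, ΔJ = +0 — passes.
All four E1 rules are satisfied.

allowed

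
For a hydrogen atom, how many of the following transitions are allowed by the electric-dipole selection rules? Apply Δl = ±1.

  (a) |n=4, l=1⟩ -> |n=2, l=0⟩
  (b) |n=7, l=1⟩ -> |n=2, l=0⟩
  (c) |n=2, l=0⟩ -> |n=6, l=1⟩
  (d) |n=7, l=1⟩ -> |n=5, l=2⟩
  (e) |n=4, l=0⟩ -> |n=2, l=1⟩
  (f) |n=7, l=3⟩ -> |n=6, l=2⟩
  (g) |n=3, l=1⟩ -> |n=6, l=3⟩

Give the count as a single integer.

6

(a) allowed
(b) allowed
(c) allowed
(d) allowed
(e) allowed
(f) allowed
(g) forbidden — Δl = +2 (E1 requires Δl = ±1)
Total allowed: 6 of 7.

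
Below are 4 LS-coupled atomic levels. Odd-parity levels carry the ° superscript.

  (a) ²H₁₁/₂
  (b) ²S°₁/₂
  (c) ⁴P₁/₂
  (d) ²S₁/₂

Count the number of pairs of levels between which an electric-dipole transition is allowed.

0

(a)–(b): forbidden (ΔL, ΔJ).
(a)–(c): forbidden (parity, ΔS, ΔL, ΔJ).
(a)–(d): forbidden (parity, ΔL, ΔJ).
(b)–(c): forbidden (ΔS).
(b)–(d): forbidden (ΔL).
(c)–(d): forbidden (parity, ΔS).
Allowed pairs: 0 of 6.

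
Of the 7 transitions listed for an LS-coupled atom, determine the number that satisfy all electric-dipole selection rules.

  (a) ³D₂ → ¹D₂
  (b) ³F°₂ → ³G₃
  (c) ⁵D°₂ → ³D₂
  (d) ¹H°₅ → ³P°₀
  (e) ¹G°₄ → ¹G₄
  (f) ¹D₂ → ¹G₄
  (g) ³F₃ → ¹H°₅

(a) forbidden (parity, ΔS fail)
(b) allowed
(c) forbidden (ΔS fails)
(d) forbidden (parity, ΔS, ΔL, ΔJ fail)
(e) allowed
(f) forbidden (parity, ΔL, ΔJ fail)
(g) forbidden (ΔS, ΔL, ΔJ fail)
Total allowed: 2 of 7.

2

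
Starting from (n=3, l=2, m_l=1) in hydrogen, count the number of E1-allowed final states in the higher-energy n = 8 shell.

E1 requires Δl = ±1, so l_f ∈ {1, 3}; with 0 ≤ l_f ≤ n_f−1 = 7, the allowed l_f values are {1, 3}.
For l_f = 1: m_f ∈ {m_i−1, m_i, m_i+1} ∩ [−1, 1] = {0, 1} → 2 states.
For l_f = 3: m_f ∈ {m_i−1, m_i, m_i+1} ∩ [−3, 3] = {0, 1, 2} → 3 states.
Total: 5.

5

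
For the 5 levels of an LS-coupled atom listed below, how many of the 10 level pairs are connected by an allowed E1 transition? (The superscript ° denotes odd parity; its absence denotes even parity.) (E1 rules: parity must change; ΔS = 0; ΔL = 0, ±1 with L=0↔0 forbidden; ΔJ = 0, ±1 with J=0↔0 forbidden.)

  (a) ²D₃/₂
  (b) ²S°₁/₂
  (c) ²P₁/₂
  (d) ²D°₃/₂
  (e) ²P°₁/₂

(a)–(b): forbidden (ΔL).
(a)–(c): forbidden (parity).
(a)–(d): allowed.
(a)–(e): allowed.
(b)–(c): allowed.
(b)–(d): forbidden (parity, ΔL).
(b)–(e): forbidden (parity).
(c)–(d): allowed.
(c)–(e): allowed.
(d)–(e): forbidden (parity).
Allowed pairs: 5 of 10.

5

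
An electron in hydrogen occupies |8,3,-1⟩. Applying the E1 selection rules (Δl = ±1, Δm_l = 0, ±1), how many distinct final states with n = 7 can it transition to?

6

E1 requires Δl = ±1, so l_f ∈ {2, 4}; with 0 ≤ l_f ≤ n_f−1 = 6, the allowed l_f values are {2, 4}.
For l_f = 2: m_f ∈ {m_i−1, m_i, m_i+1} ∩ [−2, 2] = {-2, -1, 0} → 3 states.
For l_f = 4: m_f ∈ {m_i−1, m_i, m_i+1} ∩ [−4, 4] = {-2, -1, 0} → 3 states.
Total: 6.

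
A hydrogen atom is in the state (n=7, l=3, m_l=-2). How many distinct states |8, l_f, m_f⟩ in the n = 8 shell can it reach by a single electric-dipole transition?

E1 requires Δl = ±1, so l_f ∈ {2, 4}; with 0 ≤ l_f ≤ n_f−1 = 7, the allowed l_f values are {2, 4}.
For l_f = 2: m_f ∈ {m_i−1, m_i, m_i+1} ∩ [−2, 2] = {-2, -1} → 2 states.
For l_f = 4: m_f ∈ {m_i−1, m_i, m_i+1} ∩ [−4, 4] = {-3, -2, -1} → 3 states.
Total: 5.

5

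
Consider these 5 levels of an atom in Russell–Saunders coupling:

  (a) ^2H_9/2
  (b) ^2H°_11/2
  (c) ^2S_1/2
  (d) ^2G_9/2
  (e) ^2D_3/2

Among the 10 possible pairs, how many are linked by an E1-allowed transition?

2

(a)–(b): allowed.
(a)–(c): forbidden (parity, ΔL, ΔJ).
(a)–(d): forbidden (parity).
(a)–(e): forbidden (parity, ΔL, ΔJ).
(b)–(c): forbidden (ΔL, ΔJ).
(b)–(d): allowed.
(b)–(e): forbidden (ΔL, ΔJ).
(c)–(d): forbidden (parity, ΔL, ΔJ).
(c)–(e): forbidden (parity, ΔL).
(d)–(e): forbidden (parity, ΔL, ΔJ).
Allowed pairs: 2 of 10.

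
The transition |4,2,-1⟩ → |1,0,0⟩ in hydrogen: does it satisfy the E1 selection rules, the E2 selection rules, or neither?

Δl = 0 − 2 = -2; l_i + l_f = 2.
Δm_l = +1.
E1 (Δl = ±1, |Δm_l| ≤ 1): not satisfied.
E2 (Δl = 0,±2, l_i+l_f ≥ 2, |Δm_l| ≤ 2): satisfied.

E2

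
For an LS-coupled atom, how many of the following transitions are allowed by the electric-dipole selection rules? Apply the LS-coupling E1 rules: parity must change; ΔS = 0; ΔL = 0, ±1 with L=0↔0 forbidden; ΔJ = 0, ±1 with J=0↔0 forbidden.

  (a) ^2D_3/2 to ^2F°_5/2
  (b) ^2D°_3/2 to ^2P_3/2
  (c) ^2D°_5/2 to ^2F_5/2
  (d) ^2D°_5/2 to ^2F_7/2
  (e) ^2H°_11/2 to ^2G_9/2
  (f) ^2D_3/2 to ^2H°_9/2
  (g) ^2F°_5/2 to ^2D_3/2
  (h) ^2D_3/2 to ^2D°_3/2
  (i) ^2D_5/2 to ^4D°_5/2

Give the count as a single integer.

7

(a) allowed
(b) allowed
(c) allowed
(d) allowed
(e) allowed
(f) forbidden (ΔL, ΔJ fail)
(g) allowed
(h) allowed
(i) forbidden (ΔS fails)
Total allowed: 7 of 9.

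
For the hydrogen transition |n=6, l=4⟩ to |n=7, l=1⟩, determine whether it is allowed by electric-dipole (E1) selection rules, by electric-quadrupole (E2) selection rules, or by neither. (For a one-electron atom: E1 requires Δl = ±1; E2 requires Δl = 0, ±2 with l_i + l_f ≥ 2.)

neither

Δl = 1 − 4 = -3; l_i + l_f = 5.
E1 (Δl = ±1): not satisfied.
E2 (Δl = 0,±2, l_i+l_f ≥ 2): not satisfied.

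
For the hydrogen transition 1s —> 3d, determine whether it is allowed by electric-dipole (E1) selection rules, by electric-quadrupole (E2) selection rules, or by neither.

E2

Δl = 2 − 0 = +2; l_i + l_f = 2.
E1 (Δl = ±1): not satisfied.
E2 (Δl = 0,±2, l_i+l_f ≥ 2): satisfied.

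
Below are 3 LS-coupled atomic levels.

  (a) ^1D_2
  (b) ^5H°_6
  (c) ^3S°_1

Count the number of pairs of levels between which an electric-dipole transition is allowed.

0

(a)–(b): forbidden (ΔS, ΔL, ΔJ).
(a)–(c): forbidden (ΔS, ΔL).
(b)–(c): forbidden (parity, ΔS, ΔL, ΔJ).
Allowed pairs: 0 of 3.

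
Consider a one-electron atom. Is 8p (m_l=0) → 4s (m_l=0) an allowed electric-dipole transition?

Δl = 0 − 1 = -1; the E1 rule Δl = ±1 is ok.
m_l: 0 → 0 (Δm_l = +0). |Δm_l| ≤ 1 ok.
All E1 selection rules are satisfied.

allowed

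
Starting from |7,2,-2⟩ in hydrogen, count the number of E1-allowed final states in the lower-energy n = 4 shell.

E1 requires Δl = ±1, so l_f ∈ {1, 3}; with 0 ≤ l_f ≤ n_f−1 = 3, the allowed l_f values are {1, 3}.
For l_f = 1: m_f ∈ {m_i−1, m_i, m_i+1} ∩ [−1, 1] = {-1} → 1 state.
For l_f = 3: m_f ∈ {m_i−1, m_i, m_i+1} ∩ [−3, 3] = {-3, -2, -1} → 3 states.
Total: 4.

4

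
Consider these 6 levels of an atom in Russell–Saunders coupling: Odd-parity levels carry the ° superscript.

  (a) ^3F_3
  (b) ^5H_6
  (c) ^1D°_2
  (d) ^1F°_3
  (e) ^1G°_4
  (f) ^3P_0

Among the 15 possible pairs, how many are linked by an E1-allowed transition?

0

(a)–(b): forbidden (parity, ΔS, ΔL, ΔJ).
(a)–(c): forbidden (ΔS).
(a)–(d): forbidden (ΔS).
(a)–(e): forbidden (ΔS).
(a)–(f): forbidden (parity, ΔL, ΔJ).
(b)–(c): forbidden (ΔS, ΔL, ΔJ).
(b)–(d): forbidden (ΔS, ΔL, ΔJ).
(b)–(e): forbidden (ΔS, ΔJ).
(b)–(f): forbidden (parity, ΔS, ΔL, ΔJ).
(c)–(d): forbidden (parity).
(c)–(e): forbidden (parity, ΔL, ΔJ).
(c)–(f): forbidden (ΔS, ΔJ).
(d)–(e): forbidden (parity).
(d)–(f): forbidden (ΔS, ΔL, ΔJ).
(e)–(f): forbidden (ΔS, ΔL, ΔJ).
Allowed pairs: 0 of 15.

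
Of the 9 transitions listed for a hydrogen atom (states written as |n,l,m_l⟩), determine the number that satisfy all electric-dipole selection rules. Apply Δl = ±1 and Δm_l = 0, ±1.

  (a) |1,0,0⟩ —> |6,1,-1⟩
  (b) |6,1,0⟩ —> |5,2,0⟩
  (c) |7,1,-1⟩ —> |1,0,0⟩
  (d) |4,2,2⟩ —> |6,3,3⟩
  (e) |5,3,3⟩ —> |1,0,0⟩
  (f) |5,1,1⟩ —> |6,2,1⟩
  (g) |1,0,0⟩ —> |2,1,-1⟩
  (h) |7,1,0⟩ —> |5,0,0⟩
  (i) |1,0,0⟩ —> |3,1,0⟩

(a) allowed
(b) allowed
(c) allowed
(d) allowed
(e) forbidden — Δl = -3 (E1 requires Δl = ±1); Δm_l = -3 (E1 requires Δm_l = 0, ±1)
(f) allowed
(g) allowed
(h) allowed
(i) allowed
Total allowed: 8 of 9.

8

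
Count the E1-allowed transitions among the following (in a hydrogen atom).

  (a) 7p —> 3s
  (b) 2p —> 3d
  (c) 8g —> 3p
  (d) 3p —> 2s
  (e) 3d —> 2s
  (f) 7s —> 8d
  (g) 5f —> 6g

4

(a) allowed
(b) allowed
(c) forbidden — Δl = -3 (E1 requires Δl = ±1)
(d) allowed
(e) forbidden — Δl = -2 (E1 requires Δl = ±1)
(f) forbidden — Δl = +2 (E1 requires Δl = ±1)
(g) allowed
Total allowed: 4 of 7.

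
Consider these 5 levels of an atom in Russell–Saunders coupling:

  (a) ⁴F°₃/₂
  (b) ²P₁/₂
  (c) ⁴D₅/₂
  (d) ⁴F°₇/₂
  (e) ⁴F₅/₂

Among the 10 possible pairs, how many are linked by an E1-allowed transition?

(a)–(b): forbidden (ΔS, ΔL).
(a)–(c): allowed.
(a)–(d): forbidden (parity, ΔJ).
(a)–(e): allowed.
(b)–(c): forbidden (parity, ΔS, ΔJ).
(b)–(d): forbidden (ΔS, ΔL, ΔJ).
(b)–(e): forbidden (parity, ΔS, ΔL, ΔJ).
(c)–(d): allowed.
(c)–(e): forbidden (parity).
(d)–(e): allowed.
Allowed pairs: 4 of 10.

4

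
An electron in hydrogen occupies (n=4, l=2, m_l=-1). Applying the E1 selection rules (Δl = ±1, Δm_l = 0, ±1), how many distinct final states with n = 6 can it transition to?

5

E1 requires Δl = ±1, so l_f ∈ {1, 3}; with 0 ≤ l_f ≤ n_f−1 = 5, the allowed l_f values are {1, 3}.
For l_f = 1: m_f ∈ {m_i−1, m_i, m_i+1} ∩ [−1, 1] = {-1, 0} → 2 states.
For l_f = 3: m_f ∈ {m_i−1, m_i, m_i+1} ∩ [−3, 3] = {-2, -1, 0} → 3 states.
Total: 5.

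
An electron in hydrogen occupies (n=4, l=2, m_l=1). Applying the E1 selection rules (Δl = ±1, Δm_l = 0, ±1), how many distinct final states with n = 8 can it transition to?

5

E1 requires Δl = ±1, so l_f ∈ {1, 3}; with 0 ≤ l_f ≤ n_f−1 = 7, the allowed l_f values are {1, 3}.
For l_f = 1: m_f ∈ {m_i−1, m_i, m_i+1} ∩ [−1, 1] = {0, 1} → 2 states.
For l_f = 3: m_f ∈ {m_i−1, m_i, m_i+1} ∩ [−3, 3] = {0, 1, 2} → 3 states.
Total: 5.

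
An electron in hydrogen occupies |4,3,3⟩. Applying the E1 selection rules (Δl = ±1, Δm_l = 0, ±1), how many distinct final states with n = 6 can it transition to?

4

E1 requires Δl = ±1, so l_f ∈ {2, 4}; with 0 ≤ l_f ≤ n_f−1 = 5, the allowed l_f values are {2, 4}.
For l_f = 2: m_f ∈ {m_i−1, m_i, m_i+1} ∩ [−2, 2] = {2} → 1 state.
For l_f = 4: m_f ∈ {m_i−1, m_i, m_i+1} ∩ [−4, 4] = {2, 3, 4} → 3 states.
Total: 4.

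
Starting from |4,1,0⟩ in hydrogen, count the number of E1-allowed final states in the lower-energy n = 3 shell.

4

E1 requires Δl = ±1, so l_f ∈ {0, 2}; with 0 ≤ l_f ≤ n_f−1 = 2, the allowed l_f values are {0, 2}.
For l_f = 0: m_f ∈ {m_i−1, m_i, m_i+1} ∩ [−0, 0] = {0} → 1 state.
For l_f = 2: m_f ∈ {m_i−1, m_i, m_i+1} ∩ [−2, 2] = {-1, 0, 1} → 3 states.
Total: 4.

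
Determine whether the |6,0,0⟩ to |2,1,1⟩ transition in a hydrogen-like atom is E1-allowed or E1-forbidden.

l: 0 → 1 (Δl = +1). Δl = ±1 ✓.
Δm_l = 1 − (0) = +1. E1 requires Δm_l = 0, ±1: ✓.
All E1 selection rules are satisfied.

allowed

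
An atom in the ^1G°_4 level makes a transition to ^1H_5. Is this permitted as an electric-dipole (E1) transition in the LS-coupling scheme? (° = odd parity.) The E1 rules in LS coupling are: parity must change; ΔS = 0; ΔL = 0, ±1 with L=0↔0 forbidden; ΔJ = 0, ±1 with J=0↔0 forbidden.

allowed

Parity must change: odd → even — satisfied.
ΔJ = 0, ±1 (not J=0↔0): J: 4 → 5, ΔJ = +1 — satisfied.
ΔL = 0, ±1 (not L=0↔0): L: 4 → 5, ΔL = +1 — satisfied.
ΔS = 0: S: 0 → 0 — satisfied.
All four E1 rules are satisfied.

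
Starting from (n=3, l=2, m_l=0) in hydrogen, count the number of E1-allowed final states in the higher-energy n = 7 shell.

6

E1 requires Δl = ±1, so l_f ∈ {1, 3}; with 0 ≤ l_f ≤ n_f−1 = 6, the allowed l_f values are {1, 3}.
For l_f = 1: m_f ∈ {m_i−1, m_i, m_i+1} ∩ [−1, 1] = {-1, 0, 1} → 3 states.
For l_f = 3: m_f ∈ {m_i−1, m_i, m_i+1} ∩ [−3, 3] = {-1, 0, 1} → 3 states.
Total: 6.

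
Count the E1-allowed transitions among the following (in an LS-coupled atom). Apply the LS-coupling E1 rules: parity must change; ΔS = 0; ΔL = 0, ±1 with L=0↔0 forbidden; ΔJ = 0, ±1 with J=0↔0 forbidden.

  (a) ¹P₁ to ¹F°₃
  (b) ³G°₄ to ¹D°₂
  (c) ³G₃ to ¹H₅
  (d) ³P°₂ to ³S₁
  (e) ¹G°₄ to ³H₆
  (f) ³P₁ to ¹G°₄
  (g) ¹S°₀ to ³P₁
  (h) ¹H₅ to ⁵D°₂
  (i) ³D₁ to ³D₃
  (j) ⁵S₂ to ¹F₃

1

(a) forbidden (ΔL, ΔJ fail)
(b) forbidden (parity, ΔS, ΔL, ΔJ fail)
(c) forbidden (parity, ΔS, ΔJ fail)
(d) allowed
(e) forbidden (ΔS, ΔJ fail)
(f) forbidden (ΔS, ΔL, ΔJ fail)
(g) forbidden (ΔS fails)
(h) forbidden (ΔS, ΔL, ΔJ fail)
(i) forbidden (parity, ΔJ fail)
(j) forbidden (parity, ΔS, ΔL fail)
Total allowed: 1 of 10.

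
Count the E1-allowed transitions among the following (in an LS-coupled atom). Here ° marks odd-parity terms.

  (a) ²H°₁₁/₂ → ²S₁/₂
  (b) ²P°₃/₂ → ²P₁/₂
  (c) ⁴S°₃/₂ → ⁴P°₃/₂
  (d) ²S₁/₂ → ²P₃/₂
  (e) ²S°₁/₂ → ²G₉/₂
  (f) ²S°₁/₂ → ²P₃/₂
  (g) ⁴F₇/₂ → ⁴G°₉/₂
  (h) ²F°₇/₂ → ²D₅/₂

(a) forbidden (ΔL, ΔJ fail)
(b) allowed
(c) forbidden (parity fails)
(d) forbidden (parity fails)
(e) forbidden (ΔL, ΔJ fail)
(f) allowed
(g) allowed
(h) allowed
Total allowed: 4 of 8.

4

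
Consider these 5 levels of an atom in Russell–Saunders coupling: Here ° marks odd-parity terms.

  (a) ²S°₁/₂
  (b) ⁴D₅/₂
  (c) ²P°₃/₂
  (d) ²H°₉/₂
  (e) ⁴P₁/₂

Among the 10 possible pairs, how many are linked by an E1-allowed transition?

(a)–(b): forbidden (ΔS, ΔL, ΔJ).
(a)–(c): forbidden (parity).
(a)–(d): forbidden (parity, ΔL, ΔJ).
(a)–(e): forbidden (ΔS).
(b)–(c): forbidden (ΔS).
(b)–(d): forbidden (ΔS, ΔL, ΔJ).
(b)–(e): forbidden (parity, ΔJ).
(c)–(d): forbidden (parity, ΔL, ΔJ).
(c)–(e): forbidden (ΔS).
(d)–(e): forbidden (ΔS, ΔL, ΔJ).
Allowed pairs: 0 of 10.

0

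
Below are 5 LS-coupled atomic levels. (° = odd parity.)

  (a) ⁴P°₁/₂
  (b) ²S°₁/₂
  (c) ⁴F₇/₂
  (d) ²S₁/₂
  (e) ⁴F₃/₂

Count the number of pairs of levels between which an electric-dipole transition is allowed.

0

(a)–(b): forbidden (parity, ΔS).
(a)–(c): forbidden (ΔL, ΔJ).
(a)–(d): forbidden (ΔS).
(a)–(e): forbidden (ΔL).
(b)–(c): forbidden (ΔS, ΔL, ΔJ).
(b)–(d): forbidden (ΔL).
(b)–(e): forbidden (ΔS, ΔL).
(c)–(d): forbidden (parity, ΔS, ΔL, ΔJ).
(c)–(e): forbidden (parity, ΔJ).
(d)–(e): forbidden (parity, ΔS, ΔL).
Allowed pairs: 0 of 10.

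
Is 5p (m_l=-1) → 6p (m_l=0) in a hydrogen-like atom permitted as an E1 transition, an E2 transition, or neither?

Δl = 1 − 1 = +0; l_i + l_f = 2.
Δm_l = +1.
E1 (Δl = ±1, |Δm_l| ≤ 1): not satisfied.
E2 (Δl = 0,±2, l_i+l_f ≥ 2, |Δm_l| ≤ 2): satisfied.

E2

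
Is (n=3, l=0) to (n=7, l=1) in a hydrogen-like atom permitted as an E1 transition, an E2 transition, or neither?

Δl = 1 − 0 = +1; l_i + l_f = 1.
E1 (Δl = ±1): satisfied.
E2 (Δl = 0,±2, l_i+l_f ≥ 2): not satisfied.

E1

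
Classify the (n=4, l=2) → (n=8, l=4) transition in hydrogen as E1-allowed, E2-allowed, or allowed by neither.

Δl = 4 − 2 = +2; l_i + l_f = 6.
E1 (Δl = ±1): not satisfied.
E2 (Δl = 0,±2, l_i+l_f ≥ 2): satisfied.

E2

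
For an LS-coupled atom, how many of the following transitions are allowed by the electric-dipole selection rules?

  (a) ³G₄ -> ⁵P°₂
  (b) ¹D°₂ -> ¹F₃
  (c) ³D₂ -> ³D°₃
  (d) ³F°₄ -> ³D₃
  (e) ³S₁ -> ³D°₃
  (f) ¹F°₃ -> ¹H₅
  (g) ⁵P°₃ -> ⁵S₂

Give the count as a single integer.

4

(a) forbidden (ΔS, ΔL, ΔJ fail)
(b) allowed
(c) allowed
(d) allowed
(e) forbidden (ΔL, ΔJ fail)
(f) forbidden (ΔL, ΔJ fail)
(g) allowed
Total allowed: 4 of 7.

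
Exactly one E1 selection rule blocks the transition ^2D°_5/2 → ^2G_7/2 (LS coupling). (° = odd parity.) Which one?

the ΔL = 0, ±1 rule

Parity must change: odd → even — satisfied.
ΔL = 0, ±1 (not L=0↔0): L: 2 → 4, ΔL = +2 — violated.
ΔJ = 0, ±1 (not J=0↔0): J: 5/2 → 7/2, ΔJ = +1 — satisfied.
ΔS = 0: S: 1/2 → 1/2 — satisfied.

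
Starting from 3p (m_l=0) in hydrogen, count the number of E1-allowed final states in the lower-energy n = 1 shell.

1

E1 requires Δl = ±1, so l_f ∈ {0, 2}; with 0 ≤ l_f ≤ n_f−1 = 0, the allowed l_f values are {0}.
For l_f = 0: m_f ∈ {m_i−1, m_i, m_i+1} ∩ [−0, 0] = {0} → 1 state.
Total: 1.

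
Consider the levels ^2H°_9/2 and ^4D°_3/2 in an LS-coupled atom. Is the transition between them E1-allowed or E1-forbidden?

Reading off the term symbols: S 1/2→3/2, L 5→2, J 9/2→3/2, parity odd→odd.
Parity must change: odd → odd — ✗.
ΔS = 0: S: 1/2 → 3/2 — ✗.
ΔL = 0, ±1 (not L=0↔0): L: 5 → 2, ΔL = -3 — ✗.
ΔJ = 0, ±1 (not J=0↔0): J: 9/2 → 3/2, ΔJ = -3 — ✗.
Rule(s) violated: parity, ΔS, ΔL, ΔJ.

forbidden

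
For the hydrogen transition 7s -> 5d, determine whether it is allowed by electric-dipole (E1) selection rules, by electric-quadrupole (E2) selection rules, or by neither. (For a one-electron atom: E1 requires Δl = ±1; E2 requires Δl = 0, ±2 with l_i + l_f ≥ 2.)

Δl = 2 − 0 = +2; l_i + l_f = 2.
E1 (Δl = ±1): not satisfied.
E2 (Δl = 0,±2, l_i+l_f ≥ 2): satisfied.

E2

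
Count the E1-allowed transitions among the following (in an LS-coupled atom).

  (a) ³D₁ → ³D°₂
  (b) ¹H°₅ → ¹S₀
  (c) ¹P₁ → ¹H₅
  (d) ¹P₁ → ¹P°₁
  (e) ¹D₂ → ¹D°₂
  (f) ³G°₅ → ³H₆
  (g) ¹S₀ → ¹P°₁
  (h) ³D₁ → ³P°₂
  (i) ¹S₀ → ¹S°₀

6

(a) allowed
(b) forbidden (ΔL, ΔJ fail)
(c) forbidden (parity, ΔL, ΔJ fail)
(d) allowed
(e) allowed
(f) allowed
(g) allowed
(h) allowed
(i) forbidden (ΔL, ΔJ fail)
Total allowed: 6 of 9.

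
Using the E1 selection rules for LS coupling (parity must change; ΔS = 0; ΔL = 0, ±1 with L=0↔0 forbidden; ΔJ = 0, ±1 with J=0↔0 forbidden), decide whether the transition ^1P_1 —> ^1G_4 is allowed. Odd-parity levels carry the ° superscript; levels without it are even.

Initial level: S=0, L=1, J=1, parity even. Final level: S=0, L=4, J=4, parity even.
Parity must change: even → even — ✗.
ΔS = 0: S: 0 → 0 — ✓.
ΔL = 0, ±1 (not L=0↔0): L: 1 → 4, ΔL = +3 — ✗.
ΔJ = 0, ±1 (not J=0↔0): J: 1 → 4, ΔJ = +3 — ✗.
Rule(s) violated: parity, ΔL, ΔJ.

forbidden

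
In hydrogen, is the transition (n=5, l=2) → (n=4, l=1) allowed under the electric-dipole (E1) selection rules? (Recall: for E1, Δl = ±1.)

l: 2 → 1 (Δl = -1). Δl = ±1 satisfied.
All E1 selection rules are satisfied.

allowed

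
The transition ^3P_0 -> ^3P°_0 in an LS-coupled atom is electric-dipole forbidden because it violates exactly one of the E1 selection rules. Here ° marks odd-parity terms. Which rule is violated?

the J=0 ↔ J=0 exclusion

Reading off the term symbols: S 1→1, L 1→1, J 0→0, parity even→odd.
Parity must change: even → odd — passes.
ΔS = 0: S: 1 → 1 — passes.
ΔL = 0, ±1 (not L=0↔0): L: 1 → 1, ΔL = +0 — passes.
ΔJ = 0, ±1 (not J=0↔0): J: 0 → 0, ΔJ = +0 — fails.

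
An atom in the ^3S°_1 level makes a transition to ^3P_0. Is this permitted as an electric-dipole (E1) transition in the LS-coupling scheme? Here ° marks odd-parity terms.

Reading off the term symbols: S 1→1, L 0→1, J 1→0, parity odd→even.
ΔS = 0: S: 1 → 1 — ✓.
Parity must change: odd → even — ✓.
ΔJ = 0, ±1 (not J=0↔0): J: 1 → 0, ΔJ = -1 — ✓.
ΔL = 0, ±1 (not L=0↔0): L: 0 → 1, ΔL = +1 — ✓.
All four E1 rules are satisfied.

allowed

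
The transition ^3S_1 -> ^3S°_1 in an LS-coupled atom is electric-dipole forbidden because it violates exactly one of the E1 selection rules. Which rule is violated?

the L=0 ↔ L=0 exclusion

Initial level: S=1, L=0, J=1, parity even. Final level: S=1, L=0, J=1, parity odd.
Parity must change: even → odd — ✓.
ΔS = 0: S: 1 → 1 — ✓.
ΔL = 0, ±1 (not L=0↔0): L: 0 → 0, ΔL = +0 — ✗.
ΔJ = 0, ±1 (not J=0↔0): J: 1 → 1, ΔJ = +0 — ✓.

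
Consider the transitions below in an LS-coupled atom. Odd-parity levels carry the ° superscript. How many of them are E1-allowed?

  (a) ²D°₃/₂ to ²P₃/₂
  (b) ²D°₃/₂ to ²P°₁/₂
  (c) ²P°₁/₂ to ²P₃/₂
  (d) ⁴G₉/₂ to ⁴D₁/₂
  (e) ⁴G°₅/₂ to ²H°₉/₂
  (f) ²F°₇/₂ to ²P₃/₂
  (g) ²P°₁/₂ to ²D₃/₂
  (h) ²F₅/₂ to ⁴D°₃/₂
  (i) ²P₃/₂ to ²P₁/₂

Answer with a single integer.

3

(a) allowed
(b) forbidden (parity fails)
(c) allowed
(d) forbidden (parity, ΔL, ΔJ fail)
(e) forbidden (parity, ΔS, ΔJ fail)
(f) forbidden (ΔL, ΔJ fail)
(g) allowed
(h) forbidden (ΔS fails)
(i) forbidden (parity fails)
Total allowed: 3 of 9.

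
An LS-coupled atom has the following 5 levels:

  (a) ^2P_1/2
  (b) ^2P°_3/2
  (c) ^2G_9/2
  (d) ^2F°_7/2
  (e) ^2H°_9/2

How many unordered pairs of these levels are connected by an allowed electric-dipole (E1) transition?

3

(a)–(b): allowed.
(a)–(c): forbidden (parity, ΔL, ΔJ).
(a)–(d): forbidden (ΔL, ΔJ).
(a)–(e): forbidden (ΔL, ΔJ).
(b)–(c): forbidden (ΔL, ΔJ).
(b)–(d): forbidden (parity, ΔL, ΔJ).
(b)–(e): forbidden (parity, ΔL, ΔJ).
(c)–(d): allowed.
(c)–(e): allowed.
(d)–(e): forbidden (parity, ΔL).
Allowed pairs: 3 of 10.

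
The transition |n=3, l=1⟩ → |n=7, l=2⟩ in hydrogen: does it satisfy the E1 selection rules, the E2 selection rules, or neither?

E1

Δl = 2 − 1 = +1; l_i + l_f = 3.
E1 (Δl = ±1): satisfied.
E2 (Δl = 0,±2, l_i+l_f ≥ 2): not satisfied.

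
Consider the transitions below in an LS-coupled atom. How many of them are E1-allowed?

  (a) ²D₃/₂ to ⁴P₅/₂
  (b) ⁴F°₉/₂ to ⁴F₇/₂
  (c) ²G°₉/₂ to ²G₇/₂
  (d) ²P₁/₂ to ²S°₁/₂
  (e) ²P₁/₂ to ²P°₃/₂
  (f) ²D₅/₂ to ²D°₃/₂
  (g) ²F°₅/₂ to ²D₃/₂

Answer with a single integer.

(a) forbidden (parity, ΔS fail)
(b) allowed
(c) allowed
(d) allowed
(e) allowed
(f) allowed
(g) allowed
Total allowed: 6 of 7.

6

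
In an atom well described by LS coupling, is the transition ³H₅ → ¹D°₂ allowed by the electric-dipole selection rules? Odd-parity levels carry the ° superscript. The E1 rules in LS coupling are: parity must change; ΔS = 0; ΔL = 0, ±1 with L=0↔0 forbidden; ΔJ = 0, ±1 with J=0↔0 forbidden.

forbidden

Initial level: S=1, L=5, J=5, parity even. Final level: S=0, L=2, J=2, parity odd.
ΔL = 0, ±1 (not L=0↔0): L: 5 → 2, ΔL = -3 — fails.
ΔJ = 0, ±1 (not J=0↔0): J: 5 → 2, ΔJ = -3 — fails.
ΔS = 0: S: 1 → 0 — fails.
Parity must change: even → odd — ok.
Rule(s) violated: ΔS, ΔL, ΔJ.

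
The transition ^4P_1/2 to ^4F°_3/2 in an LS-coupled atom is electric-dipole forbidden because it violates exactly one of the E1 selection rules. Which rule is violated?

the ΔL = 0, ±1 rule

Parity must change: even → odd — ok.
ΔS = 0: S: 3/2 → 3/2 — ok.
ΔL = 0, ±1 (not L=0↔0): L: 1 → 3, ΔL = +2 — fails.
ΔJ = 0, ±1 (not J=0↔0): J: 1/2 → 3/2, ΔJ = +1 — ok.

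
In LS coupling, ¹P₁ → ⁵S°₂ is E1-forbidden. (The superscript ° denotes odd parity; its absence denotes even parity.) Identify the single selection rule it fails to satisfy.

Reading off the term symbols: S 0→2, L 1→0, J 1→2, parity even→odd.
Parity must change: even → odd — satisfied.
ΔS = 0: S: 0 → 2 — violated.
ΔL = 0, ±1 (not L=0↔0): L: 1 → 0, ΔL = -1 — satisfied.
ΔJ = 0, ±1 (not J=0↔0): J: 1 → 2, ΔJ = +1 — satisfied.

the ΔS = 0 rule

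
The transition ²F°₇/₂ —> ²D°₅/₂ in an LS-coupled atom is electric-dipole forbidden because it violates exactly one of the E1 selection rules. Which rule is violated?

parity

Parity must change: odd → odd — fails.
ΔS = 0: S: 1/2 → 1/2 — ok.
ΔL = 0, ±1 (not L=0↔0): L: 3 → 2, ΔL = -1 — ok.
ΔJ = 0, ±1 (not J=0↔0): J: 7/2 → 5/2, ΔJ = -1 — ok.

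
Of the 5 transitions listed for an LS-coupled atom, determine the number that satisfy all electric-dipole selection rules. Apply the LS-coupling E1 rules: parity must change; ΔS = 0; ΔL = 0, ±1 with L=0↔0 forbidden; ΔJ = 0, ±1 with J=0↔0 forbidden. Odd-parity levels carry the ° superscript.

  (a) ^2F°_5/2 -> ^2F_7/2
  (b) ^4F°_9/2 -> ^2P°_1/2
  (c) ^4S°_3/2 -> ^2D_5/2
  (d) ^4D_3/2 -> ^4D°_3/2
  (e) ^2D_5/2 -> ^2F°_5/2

3

(a) allowed
(b) forbidden (parity, ΔS, ΔL, ΔJ fail)
(c) forbidden (ΔS, ΔL fail)
(d) allowed
(e) allowed
Total allowed: 3 of 5.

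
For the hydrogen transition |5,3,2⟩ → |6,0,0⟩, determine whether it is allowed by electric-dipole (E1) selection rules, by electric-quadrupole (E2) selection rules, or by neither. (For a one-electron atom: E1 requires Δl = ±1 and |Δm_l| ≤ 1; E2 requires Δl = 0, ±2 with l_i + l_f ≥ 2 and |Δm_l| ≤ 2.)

neither

Δl = 0 − 3 = -3; l_i + l_f = 3.
Δm_l = -2.
E1 (Δl = ±1, |Δm_l| ≤ 1): not satisfied.
E2 (Δl = 0,±2, l_i+l_f ≥ 2, |Δm_l| ≤ 2): not satisfied.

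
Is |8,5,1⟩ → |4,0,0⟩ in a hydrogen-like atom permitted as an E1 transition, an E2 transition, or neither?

neither

Δl = 0 − 5 = -5; l_i + l_f = 5.
Δm_l = -1.
E1 (Δl = ±1, |Δm_l| ≤ 1): not satisfied.
E2 (Δl = 0,±2, l_i+l_f ≥ 2, |Δm_l| ≤ 2): not satisfied.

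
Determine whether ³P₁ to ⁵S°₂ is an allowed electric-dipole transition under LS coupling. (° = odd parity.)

forbidden

Parity must change: even → odd — ✓.
ΔS = 0: S: 1 → 2 — ✗.
ΔL = 0, ±1 (not L=0↔0): L: 1 → 0, ΔL = -1 — ✓.
ΔJ = 0, ±1 (not J=0↔0): J: 1 → 2, ΔJ = +1 — ✓.
Rule(s) violated: ΔS.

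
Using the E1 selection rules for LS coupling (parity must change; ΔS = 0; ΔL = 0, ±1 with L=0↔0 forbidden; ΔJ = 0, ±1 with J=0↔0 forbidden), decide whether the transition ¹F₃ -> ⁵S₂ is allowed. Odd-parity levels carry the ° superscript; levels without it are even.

forbidden

Parity must change: even → even — fails.
ΔS = 0: S: 0 → 2 — fails.
ΔL = 0, ±1 (not L=0↔0): L: 3 → 0, ΔL = -3 — fails.
ΔJ = 0, ±1 (not J=0↔0): J: 3 → 2, ΔJ = -1 — ok.
Rule(s) violated: parity, ΔS, ΔL.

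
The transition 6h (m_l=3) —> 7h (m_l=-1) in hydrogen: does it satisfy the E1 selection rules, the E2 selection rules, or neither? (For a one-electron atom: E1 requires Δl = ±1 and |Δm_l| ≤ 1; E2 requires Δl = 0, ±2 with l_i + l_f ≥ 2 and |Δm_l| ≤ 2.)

neither

Δl = 5 − 5 = +0; l_i + l_f = 10.
Δm_l = -4.
E1 (Δl = ±1, |Δm_l| ≤ 1): not satisfied.
E2 (Δl = 0,±2, l_i+l_f ≥ 2, |Δm_l| ≤ 2): not satisfied.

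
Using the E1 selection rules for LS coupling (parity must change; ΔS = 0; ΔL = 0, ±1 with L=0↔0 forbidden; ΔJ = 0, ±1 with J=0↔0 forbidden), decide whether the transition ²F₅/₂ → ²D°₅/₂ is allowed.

Initial level: S=1/2, L=3, J=5/2, parity even. Final level: S=1/2, L=2, J=5/2, parity odd.
ΔS = 0: S: 1/2 → 1/2 — passes.
Parity must change: even → odd — passes.
ΔJ = 0, ±1 (not J=0↔0): J: 5/2 → 5/2, ΔJ = +0 — passes.
ΔL = 0, ±1 (not L=0↔0): L: 3 → 2, ΔL = -1 — passes.
All four E1 rules are satisfied.

allowed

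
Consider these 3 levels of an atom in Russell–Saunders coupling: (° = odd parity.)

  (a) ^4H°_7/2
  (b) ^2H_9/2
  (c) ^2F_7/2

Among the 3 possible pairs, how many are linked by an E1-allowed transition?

0

(a)–(b): forbidden (ΔS).
(a)–(c): forbidden (ΔS, ΔL).
(b)–(c): forbidden (parity, ΔL).
Allowed pairs: 0 of 3.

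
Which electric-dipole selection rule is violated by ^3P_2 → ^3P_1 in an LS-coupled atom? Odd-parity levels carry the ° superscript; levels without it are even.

parity

Initial level: S=1, L=1, J=2, parity even. Final level: S=1, L=1, J=1, parity even.
ΔJ = 0, ±1 (not J=0↔0): J: 2 → 1, ΔJ = -1 — satisfied.
ΔS = 0: S: 1 → 1 — satisfied.
ΔL = 0, ±1 (not L=0↔0): L: 1 → 1, ΔL = +0 — satisfied.
Parity must change: even → even — violated.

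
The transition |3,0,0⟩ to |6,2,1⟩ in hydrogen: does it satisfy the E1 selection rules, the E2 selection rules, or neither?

Δl = 2 − 0 = +2; l_i + l_f = 2.
Δm_l = +1.
E1 (Δl = ±1, |Δm_l| ≤ 1): not satisfied.
E2 (Δl = 0,±2, l_i+l_f ≥ 2, |Δm_l| ≤ 2): satisfied.

E2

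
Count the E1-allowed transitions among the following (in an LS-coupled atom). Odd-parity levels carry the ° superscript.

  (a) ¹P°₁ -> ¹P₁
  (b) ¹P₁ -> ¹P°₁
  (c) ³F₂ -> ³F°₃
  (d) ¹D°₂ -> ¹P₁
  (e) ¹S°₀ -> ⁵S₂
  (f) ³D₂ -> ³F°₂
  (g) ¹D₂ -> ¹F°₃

(a) allowed
(b) allowed
(c) allowed
(d) allowed
(e) forbidden (ΔS, ΔL, ΔJ fail)
(f) allowed
(g) allowed
Total allowed: 6 of 7.

6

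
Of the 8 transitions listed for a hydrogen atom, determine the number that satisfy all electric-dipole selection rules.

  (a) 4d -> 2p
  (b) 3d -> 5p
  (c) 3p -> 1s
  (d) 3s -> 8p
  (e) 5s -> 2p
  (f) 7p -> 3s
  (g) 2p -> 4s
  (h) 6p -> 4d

(a) allowed
(b) allowed
(c) allowed
(d) allowed
(e) allowed
(f) allowed
(g) allowed
(h) allowed
Total allowed: 8 of 8.

8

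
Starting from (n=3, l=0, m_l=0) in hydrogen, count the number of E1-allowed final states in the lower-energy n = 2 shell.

3

E1 requires Δl = ±1, so l_f ∈ {-1, 1}; with 0 ≤ l_f ≤ n_f−1 = 1, the allowed l_f values are {1}.
For l_f = 1: m_f ∈ {m_i−1, m_i, m_i+1} ∩ [−1, 1] = {-1, 0, 1} → 3 states.
Total: 3.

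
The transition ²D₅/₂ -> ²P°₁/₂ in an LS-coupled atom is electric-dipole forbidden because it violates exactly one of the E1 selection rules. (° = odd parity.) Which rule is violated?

Reading off the term symbols: S 1/2→1/2, L 2→1, J 5/2→1/2, parity even→odd.
ΔS = 0: S: 1/2 → 1/2 — ok.
Parity must change: even → odd — ok.
ΔL = 0, ±1 (not L=0↔0): L: 2 → 1, ΔL = -1 — ok.
ΔJ = 0, ±1 (not J=0↔0): J: 5/2 → 1/2, ΔJ = -2 — fails.

the ΔJ = 0, ±1 rule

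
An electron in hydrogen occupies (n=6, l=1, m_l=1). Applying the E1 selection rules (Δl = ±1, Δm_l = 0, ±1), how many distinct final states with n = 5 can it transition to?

E1 requires Δl = ±1, so l_f ∈ {0, 2}; with 0 ≤ l_f ≤ n_f−1 = 4, the allowed l_f values are {0, 2}.
For l_f = 0: m_f ∈ {m_i−1, m_i, m_i+1} ∩ [−0, 0] = {0} → 1 state.
For l_f = 2: m_f ∈ {m_i−1, m_i, m_i+1} ∩ [−2, 2] = {0, 1, 2} → 3 states.
Total: 4.

4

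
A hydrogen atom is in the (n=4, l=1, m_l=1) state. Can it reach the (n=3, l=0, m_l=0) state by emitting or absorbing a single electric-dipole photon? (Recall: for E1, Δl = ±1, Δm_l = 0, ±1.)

l: 1 → 0 (Δl = -1). Δl = ±1 ✓.
Δm_l = 0 − (1) = -1. E1 requires Δm_l = 0, ±1: ✓.
All E1 selection rules are satisfied.

allowed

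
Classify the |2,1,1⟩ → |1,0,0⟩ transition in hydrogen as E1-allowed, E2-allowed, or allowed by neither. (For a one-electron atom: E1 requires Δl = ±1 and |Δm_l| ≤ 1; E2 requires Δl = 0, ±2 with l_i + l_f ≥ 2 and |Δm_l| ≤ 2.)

Δl = 0 − 1 = -1; l_i + l_f = 1.
Δm_l = -1.
E1 (Δl = ±1, |Δm_l| ≤ 1): satisfied.
E2 (Δl = 0,±2, l_i+l_f ≥ 2, |Δm_l| ≤ 2): not satisfied.

E1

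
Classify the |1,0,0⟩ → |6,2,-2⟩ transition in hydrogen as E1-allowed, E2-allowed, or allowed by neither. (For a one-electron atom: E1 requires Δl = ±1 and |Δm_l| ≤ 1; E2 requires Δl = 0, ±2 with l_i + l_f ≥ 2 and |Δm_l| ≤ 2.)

Δl = 2 − 0 = +2; l_i + l_f = 2.
Δm_l = -2.
E1 (Δl = ±1, |Δm_l| ≤ 1): not satisfied.
E2 (Δl = 0,±2, l_i+l_f ≥ 2, |Δm_l| ≤ 2): satisfied.

E2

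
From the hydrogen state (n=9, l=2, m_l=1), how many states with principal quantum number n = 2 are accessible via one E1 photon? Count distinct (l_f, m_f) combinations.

2

E1 requires Δl = ±1, so l_f ∈ {1, 3}; with 0 ≤ l_f ≤ n_f−1 = 1, the allowed l_f values are {1}.
For l_f = 1: m_f ∈ {m_i−1, m_i, m_i+1} ∩ [−1, 1] = {0, 1} → 2 states.
Total: 2.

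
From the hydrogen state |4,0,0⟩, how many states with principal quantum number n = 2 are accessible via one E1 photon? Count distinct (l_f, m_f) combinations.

3

E1 requires Δl = ±1, so l_f ∈ {-1, 1}; with 0 ≤ l_f ≤ n_f−1 = 1, the allowed l_f values are {1}.
For l_f = 1: m_f ∈ {m_i−1, m_i, m_i+1} ∩ [−1, 1] = {-1, 0, 1} → 3 states.
Total: 3.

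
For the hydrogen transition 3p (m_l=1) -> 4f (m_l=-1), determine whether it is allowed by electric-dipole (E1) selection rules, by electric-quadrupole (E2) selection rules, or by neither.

Δl = 3 − 1 = +2; l_i + l_f = 4.
Δm_l = -2.
E1 (Δl = ±1, |Δm_l| ≤ 1): not satisfied.
E2 (Δl = 0,±2, l_i+l_f ≥ 2, |Δm_l| ≤ 2): satisfied.

E2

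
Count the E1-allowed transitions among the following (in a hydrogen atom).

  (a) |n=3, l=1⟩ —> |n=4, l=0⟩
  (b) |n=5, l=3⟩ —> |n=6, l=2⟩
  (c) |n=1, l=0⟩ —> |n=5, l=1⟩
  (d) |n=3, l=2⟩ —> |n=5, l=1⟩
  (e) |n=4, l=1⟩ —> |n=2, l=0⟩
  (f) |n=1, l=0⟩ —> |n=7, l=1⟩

(a) allowed
(b) allowed
(c) allowed
(d) allowed
(e) allowed
(f) allowed
Total allowed: 6 of 6.

6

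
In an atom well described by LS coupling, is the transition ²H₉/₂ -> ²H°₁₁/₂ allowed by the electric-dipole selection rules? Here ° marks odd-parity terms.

allowed

Initial level: S=1/2, L=5, J=9/2, parity even. Final level: S=1/2, L=5, J=11/2, parity odd.
Parity must change: even → odd — ok.
ΔS = 0: S: 1/2 → 1/2 — ok.
ΔL = 0, ±1 (not L=0↔0): L: 5 → 5, ΔL = +0 — ok.
ΔJ = 0, ±1 (not J=0↔0): J: 9/2 → 11/2, ΔJ = +1 — ok.
All four E1 rules are satisfied.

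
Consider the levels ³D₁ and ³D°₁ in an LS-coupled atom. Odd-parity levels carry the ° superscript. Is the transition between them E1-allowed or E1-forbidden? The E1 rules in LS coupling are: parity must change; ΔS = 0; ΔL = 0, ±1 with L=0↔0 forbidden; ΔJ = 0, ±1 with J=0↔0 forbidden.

Reading off the term symbols: S 1→1, L 2→2, J 1→1, parity even→odd.
ΔL = 0, ±1 (not L=0↔0): L: 2 → 2, ΔL = +0 — passes.
ΔS = 0: S: 1 → 1 — passes.
ΔJ = 0, ±1 (not J=0↔0): J: 1 → 1, ΔJ = +0 — passes.
Parity must change: even → odd — passes.
All four E1 rules are satisfied.

allowed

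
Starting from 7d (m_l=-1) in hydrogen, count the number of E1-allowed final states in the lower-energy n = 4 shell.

E1 requires Δl = ±1, so l_f ∈ {1, 3}; with 0 ≤ l_f ≤ n_f−1 = 3, the allowed l_f values are {1, 3}.
For l_f = 1: m_f ∈ {m_i−1, m_i, m_i+1} ∩ [−1, 1] = {-1, 0} → 2 states.
For l_f = 3: m_f ∈ {m_i−1, m_i, m_i+1} ∩ [−3, 3] = {-2, -1, 0} → 3 states.
Total: 5.

5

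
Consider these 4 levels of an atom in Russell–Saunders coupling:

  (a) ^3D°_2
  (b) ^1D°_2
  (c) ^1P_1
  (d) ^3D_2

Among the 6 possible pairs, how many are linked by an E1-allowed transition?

(a)–(b): forbidden (parity, ΔS).
(a)–(c): forbidden (ΔS).
(a)–(d): allowed.
(b)–(c): allowed.
(b)–(d): forbidden (ΔS).
(c)–(d): forbidden (parity, ΔS).
Allowed pairs: 2 of 6.

2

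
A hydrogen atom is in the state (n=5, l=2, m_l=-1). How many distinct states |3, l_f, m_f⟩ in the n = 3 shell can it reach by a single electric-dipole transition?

E1 requires Δl = ±1, so l_f ∈ {1, 3}; with 0 ≤ l_f ≤ n_f−1 = 2, the allowed l_f values are {1}.
For l_f = 1: m_f ∈ {m_i−1, m_i, m_i+1} ∩ [−1, 1] = {-1, 0} → 2 states.
Total: 2.

2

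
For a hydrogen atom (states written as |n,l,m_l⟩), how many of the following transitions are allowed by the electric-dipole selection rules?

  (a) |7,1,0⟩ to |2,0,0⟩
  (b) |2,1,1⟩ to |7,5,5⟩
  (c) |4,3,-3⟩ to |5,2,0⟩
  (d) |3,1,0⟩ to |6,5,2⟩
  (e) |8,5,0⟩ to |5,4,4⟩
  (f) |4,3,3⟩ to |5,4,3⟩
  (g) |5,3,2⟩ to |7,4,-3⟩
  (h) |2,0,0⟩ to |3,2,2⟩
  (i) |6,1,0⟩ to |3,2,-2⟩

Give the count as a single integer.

(a) allowed
(b) forbidden — Δl = +4 (E1 requires Δl = ±1); Δm_l = +4 (E1 requires Δm_l = 0, ±1)
(c) forbidden — Δm_l = +3 (E1 requires Δm_l = 0, ±1)
(d) forbidden — Δl = +4 (E1 requires Δl = ±1); Δm_l = +2 (E1 requires Δm_l = 0, ±1)
(e) forbidden — Δm_l = +4 (E1 requires Δm_l = 0, ±1)
(f) allowed
(g) forbidden — Δm_l = -5 (E1 requires Δm_l = 0, ±1)
(h) forbidden — Δl = +2 (E1 requires Δl = ±1); Δm_l = +2 (E1 requires Δm_l = 0, ±1)
(i) forbidden — Δm_l = -2 (E1 requires Δm_l = 0, ±1)
Total allowed: 2 of 9.

2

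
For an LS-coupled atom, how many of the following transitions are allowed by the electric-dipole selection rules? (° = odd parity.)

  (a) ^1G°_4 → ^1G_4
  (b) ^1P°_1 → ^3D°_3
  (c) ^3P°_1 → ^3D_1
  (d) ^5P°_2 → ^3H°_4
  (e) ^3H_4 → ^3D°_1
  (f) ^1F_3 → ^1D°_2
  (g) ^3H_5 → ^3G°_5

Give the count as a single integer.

(a) allowed
(b) forbidden (parity, ΔS, ΔJ fail)
(c) allowed
(d) forbidden (parity, ΔS, ΔL, ΔJ fail)
(e) forbidden (ΔL, ΔJ fail)
(f) allowed
(g) allowed
Total allowed: 4 of 7.

4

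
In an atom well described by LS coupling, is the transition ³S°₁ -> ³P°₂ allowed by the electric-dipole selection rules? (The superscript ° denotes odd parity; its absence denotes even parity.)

Initial level: S=1, L=0, J=1, parity odd. Final level: S=1, L=1, J=2, parity odd.
ΔS = 0: S: 1 → 1 — passes.
Parity must change: odd → odd — fails.
ΔJ = 0, ±1 (not J=0↔0): J: 1 → 2, ΔJ = +1 — passes.
ΔL = 0, ±1 (not L=0↔0): L: 0 → 1, ΔL = +1 — passes.
Rule(s) violated: parity.

forbidden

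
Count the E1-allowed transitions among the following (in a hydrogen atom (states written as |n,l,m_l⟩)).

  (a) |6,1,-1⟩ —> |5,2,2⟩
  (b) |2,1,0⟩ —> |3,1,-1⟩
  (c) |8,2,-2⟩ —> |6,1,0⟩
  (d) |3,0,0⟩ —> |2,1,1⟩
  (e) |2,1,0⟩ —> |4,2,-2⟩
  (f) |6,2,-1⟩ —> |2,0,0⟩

(a) forbidden — Δm_l = +3 (E1 requires Δm_l = 0, ±1)
(b) forbidden — Δl = +0 (E1 requires Δl = ±1)
(c) forbidden — Δm_l = +2 (E1 requires Δm_l = 0, ±1)
(d) allowed
(e) forbidden — Δm_l = -2 (E1 requires Δm_l = 0, ±1)
(f) forbidden — Δl = -2 (E1 requires Δl = ±1)
Total allowed: 1 of 6.

1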